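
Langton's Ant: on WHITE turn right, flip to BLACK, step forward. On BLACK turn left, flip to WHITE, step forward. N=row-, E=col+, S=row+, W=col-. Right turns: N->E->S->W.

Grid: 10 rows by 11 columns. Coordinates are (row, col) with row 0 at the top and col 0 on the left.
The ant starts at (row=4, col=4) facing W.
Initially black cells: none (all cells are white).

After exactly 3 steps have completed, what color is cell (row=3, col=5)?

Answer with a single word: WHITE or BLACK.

Answer: BLACK

Derivation:
Step 1: on WHITE (4,4): turn R to N, flip to black, move to (3,4). |black|=1
Step 2: on WHITE (3,4): turn R to E, flip to black, move to (3,5). |black|=2
Step 3: on WHITE (3,5): turn R to S, flip to black, move to (4,5). |black|=3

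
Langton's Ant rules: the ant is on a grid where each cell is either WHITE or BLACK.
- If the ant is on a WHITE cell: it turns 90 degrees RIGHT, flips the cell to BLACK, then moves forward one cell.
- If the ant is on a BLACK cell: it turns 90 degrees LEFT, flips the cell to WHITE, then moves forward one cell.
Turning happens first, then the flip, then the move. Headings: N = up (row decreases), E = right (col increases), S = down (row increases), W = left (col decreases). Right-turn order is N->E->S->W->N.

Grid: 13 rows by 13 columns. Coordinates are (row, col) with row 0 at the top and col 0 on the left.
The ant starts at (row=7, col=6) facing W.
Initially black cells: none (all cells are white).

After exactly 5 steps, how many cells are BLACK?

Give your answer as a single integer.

Step 1: on WHITE (7,6): turn R to N, flip to black, move to (6,6). |black|=1
Step 2: on WHITE (6,6): turn R to E, flip to black, move to (6,7). |black|=2
Step 3: on WHITE (6,7): turn R to S, flip to black, move to (7,7). |black|=3
Step 4: on WHITE (7,7): turn R to W, flip to black, move to (7,6). |black|=4
Step 5: on BLACK (7,6): turn L to S, flip to white, move to (8,6). |black|=3

Answer: 3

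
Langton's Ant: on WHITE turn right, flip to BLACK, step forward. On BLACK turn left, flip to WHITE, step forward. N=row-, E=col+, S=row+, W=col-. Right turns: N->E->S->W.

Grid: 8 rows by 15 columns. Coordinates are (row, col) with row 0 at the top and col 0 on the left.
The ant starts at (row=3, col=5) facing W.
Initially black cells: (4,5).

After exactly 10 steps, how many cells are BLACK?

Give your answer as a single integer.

Answer: 7

Derivation:
Step 1: on WHITE (3,5): turn R to N, flip to black, move to (2,5). |black|=2
Step 2: on WHITE (2,5): turn R to E, flip to black, move to (2,6). |black|=3
Step 3: on WHITE (2,6): turn R to S, flip to black, move to (3,6). |black|=4
Step 4: on WHITE (3,6): turn R to W, flip to black, move to (3,5). |black|=5
Step 5: on BLACK (3,5): turn L to S, flip to white, move to (4,5). |black|=4
Step 6: on BLACK (4,5): turn L to E, flip to white, move to (4,6). |black|=3
Step 7: on WHITE (4,6): turn R to S, flip to black, move to (5,6). |black|=4
Step 8: on WHITE (5,6): turn R to W, flip to black, move to (5,5). |black|=5
Step 9: on WHITE (5,5): turn R to N, flip to black, move to (4,5). |black|=6
Step 10: on WHITE (4,5): turn R to E, flip to black, move to (4,6). |black|=7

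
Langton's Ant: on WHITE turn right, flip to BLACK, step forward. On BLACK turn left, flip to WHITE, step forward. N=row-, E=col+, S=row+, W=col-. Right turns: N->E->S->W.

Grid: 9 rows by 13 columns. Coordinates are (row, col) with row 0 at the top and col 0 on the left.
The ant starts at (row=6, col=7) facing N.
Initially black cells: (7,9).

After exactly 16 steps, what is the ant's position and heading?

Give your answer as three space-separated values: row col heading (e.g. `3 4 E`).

Answer: 6 7 N

Derivation:
Step 1: on WHITE (6,7): turn R to E, flip to black, move to (6,8). |black|=2
Step 2: on WHITE (6,8): turn R to S, flip to black, move to (7,8). |black|=3
Step 3: on WHITE (7,8): turn R to W, flip to black, move to (7,7). |black|=4
Step 4: on WHITE (7,7): turn R to N, flip to black, move to (6,7). |black|=5
Step 5: on BLACK (6,7): turn L to W, flip to white, move to (6,6). |black|=4
Step 6: on WHITE (6,6): turn R to N, flip to black, move to (5,6). |black|=5
Step 7: on WHITE (5,6): turn R to E, flip to black, move to (5,7). |black|=6
Step 8: on WHITE (5,7): turn R to S, flip to black, move to (6,7). |black|=7
Step 9: on WHITE (6,7): turn R to W, flip to black, move to (6,6). |black|=8
Step 10: on BLACK (6,6): turn L to S, flip to white, move to (7,6). |black|=7
Step 11: on WHITE (7,6): turn R to W, flip to black, move to (7,5). |black|=8
Step 12: on WHITE (7,5): turn R to N, flip to black, move to (6,5). |black|=9
Step 13: on WHITE (6,5): turn R to E, flip to black, move to (6,6). |black|=10
Step 14: on WHITE (6,6): turn R to S, flip to black, move to (7,6). |black|=11
Step 15: on BLACK (7,6): turn L to E, flip to white, move to (7,7). |black|=10
Step 16: on BLACK (7,7): turn L to N, flip to white, move to (6,7). |black|=9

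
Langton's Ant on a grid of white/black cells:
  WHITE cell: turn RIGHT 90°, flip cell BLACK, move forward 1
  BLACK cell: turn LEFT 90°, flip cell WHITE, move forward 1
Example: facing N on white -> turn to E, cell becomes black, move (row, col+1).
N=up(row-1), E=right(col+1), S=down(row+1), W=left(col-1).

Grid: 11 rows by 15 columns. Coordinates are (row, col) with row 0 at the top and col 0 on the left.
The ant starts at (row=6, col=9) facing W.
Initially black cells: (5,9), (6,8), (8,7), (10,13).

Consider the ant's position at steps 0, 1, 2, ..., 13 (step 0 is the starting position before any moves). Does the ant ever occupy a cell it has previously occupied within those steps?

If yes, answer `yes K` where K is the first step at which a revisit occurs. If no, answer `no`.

Step 1: on WHITE (6,9): turn R to N, flip to black, move to (5,9). |black|=5 — new cell
Step 2: on BLACK (5,9): turn L to W, flip to white, move to (5,8). |black|=4 — new cell
Step 3: on WHITE (5,8): turn R to N, flip to black, move to (4,8). |black|=5 — new cell
Step 4: on WHITE (4,8): turn R to E, flip to black, move to (4,9). |black|=6 — new cell
Step 5: on WHITE (4,9): turn R to S, flip to black, move to (5,9). |black|=7 — REVISIT

Answer: yes 5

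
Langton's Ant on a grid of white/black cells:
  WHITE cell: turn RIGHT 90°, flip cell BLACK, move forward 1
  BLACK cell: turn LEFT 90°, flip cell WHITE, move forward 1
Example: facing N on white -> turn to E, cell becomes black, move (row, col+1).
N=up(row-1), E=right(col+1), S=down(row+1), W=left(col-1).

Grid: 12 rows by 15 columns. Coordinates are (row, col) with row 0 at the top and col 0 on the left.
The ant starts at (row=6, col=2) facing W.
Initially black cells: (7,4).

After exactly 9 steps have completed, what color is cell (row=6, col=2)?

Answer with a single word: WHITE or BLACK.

Answer: BLACK

Derivation:
Step 1: on WHITE (6,2): turn R to N, flip to black, move to (5,2). |black|=2
Step 2: on WHITE (5,2): turn R to E, flip to black, move to (5,3). |black|=3
Step 3: on WHITE (5,3): turn R to S, flip to black, move to (6,3). |black|=4
Step 4: on WHITE (6,3): turn R to W, flip to black, move to (6,2). |black|=5
Step 5: on BLACK (6,2): turn L to S, flip to white, move to (7,2). |black|=4
Step 6: on WHITE (7,2): turn R to W, flip to black, move to (7,1). |black|=5
Step 7: on WHITE (7,1): turn R to N, flip to black, move to (6,1). |black|=6
Step 8: on WHITE (6,1): turn R to E, flip to black, move to (6,2). |black|=7
Step 9: on WHITE (6,2): turn R to S, flip to black, move to (7,2). |black|=8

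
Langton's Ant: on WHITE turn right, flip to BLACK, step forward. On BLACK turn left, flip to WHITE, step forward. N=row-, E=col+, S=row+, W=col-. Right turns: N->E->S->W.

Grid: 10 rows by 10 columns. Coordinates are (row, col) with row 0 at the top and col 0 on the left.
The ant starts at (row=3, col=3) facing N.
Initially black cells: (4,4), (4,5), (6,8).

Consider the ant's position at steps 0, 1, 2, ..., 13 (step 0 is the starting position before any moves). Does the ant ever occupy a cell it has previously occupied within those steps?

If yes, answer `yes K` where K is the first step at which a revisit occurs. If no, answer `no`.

Answer: yes 7

Derivation:
Step 1: on WHITE (3,3): turn R to E, flip to black, move to (3,4). |black|=4 — new cell
Step 2: on WHITE (3,4): turn R to S, flip to black, move to (4,4). |black|=5 — new cell
Step 3: on BLACK (4,4): turn L to E, flip to white, move to (4,5). |black|=4 — new cell
Step 4: on BLACK (4,5): turn L to N, flip to white, move to (3,5). |black|=3 — new cell
Step 5: on WHITE (3,5): turn R to E, flip to black, move to (3,6). |black|=4 — new cell
Step 6: on WHITE (3,6): turn R to S, flip to black, move to (4,6). |black|=5 — new cell
Step 7: on WHITE (4,6): turn R to W, flip to black, move to (4,5). |black|=6 — REVISIT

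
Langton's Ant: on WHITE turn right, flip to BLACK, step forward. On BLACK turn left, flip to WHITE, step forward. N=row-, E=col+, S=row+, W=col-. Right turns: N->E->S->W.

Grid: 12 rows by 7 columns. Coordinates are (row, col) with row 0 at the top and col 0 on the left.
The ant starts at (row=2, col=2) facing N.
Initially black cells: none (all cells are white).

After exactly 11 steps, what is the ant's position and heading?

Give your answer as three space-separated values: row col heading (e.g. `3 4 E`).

Answer: 3 0 W

Derivation:
Step 1: on WHITE (2,2): turn R to E, flip to black, move to (2,3). |black|=1
Step 2: on WHITE (2,3): turn R to S, flip to black, move to (3,3). |black|=2
Step 3: on WHITE (3,3): turn R to W, flip to black, move to (3,2). |black|=3
Step 4: on WHITE (3,2): turn R to N, flip to black, move to (2,2). |black|=4
Step 5: on BLACK (2,2): turn L to W, flip to white, move to (2,1). |black|=3
Step 6: on WHITE (2,1): turn R to N, flip to black, move to (1,1). |black|=4
Step 7: on WHITE (1,1): turn R to E, flip to black, move to (1,2). |black|=5
Step 8: on WHITE (1,2): turn R to S, flip to black, move to (2,2). |black|=6
Step 9: on WHITE (2,2): turn R to W, flip to black, move to (2,1). |black|=7
Step 10: on BLACK (2,1): turn L to S, flip to white, move to (3,1). |black|=6
Step 11: on WHITE (3,1): turn R to W, flip to black, move to (3,0). |black|=7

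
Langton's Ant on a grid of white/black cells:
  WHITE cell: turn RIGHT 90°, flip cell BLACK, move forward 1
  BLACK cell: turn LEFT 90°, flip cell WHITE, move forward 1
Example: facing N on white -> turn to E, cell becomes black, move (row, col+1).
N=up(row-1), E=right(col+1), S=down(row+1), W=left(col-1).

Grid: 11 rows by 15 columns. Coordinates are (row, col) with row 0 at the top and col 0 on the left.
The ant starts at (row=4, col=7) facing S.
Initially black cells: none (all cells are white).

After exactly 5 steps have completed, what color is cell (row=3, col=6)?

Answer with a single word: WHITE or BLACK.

Step 1: on WHITE (4,7): turn R to W, flip to black, move to (4,6). |black|=1
Step 2: on WHITE (4,6): turn R to N, flip to black, move to (3,6). |black|=2
Step 3: on WHITE (3,6): turn R to E, flip to black, move to (3,7). |black|=3
Step 4: on WHITE (3,7): turn R to S, flip to black, move to (4,7). |black|=4
Step 5: on BLACK (4,7): turn L to E, flip to white, move to (4,8). |black|=3

Answer: BLACK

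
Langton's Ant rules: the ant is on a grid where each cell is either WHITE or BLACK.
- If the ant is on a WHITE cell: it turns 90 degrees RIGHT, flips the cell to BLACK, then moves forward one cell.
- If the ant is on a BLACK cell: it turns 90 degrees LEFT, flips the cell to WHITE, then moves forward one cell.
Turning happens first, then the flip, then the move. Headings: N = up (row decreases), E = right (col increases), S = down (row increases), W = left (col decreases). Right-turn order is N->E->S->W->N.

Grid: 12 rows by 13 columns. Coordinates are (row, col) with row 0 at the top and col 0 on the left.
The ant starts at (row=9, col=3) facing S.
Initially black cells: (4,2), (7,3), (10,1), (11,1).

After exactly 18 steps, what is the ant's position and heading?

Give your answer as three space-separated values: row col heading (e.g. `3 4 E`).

Answer: 8 4 N

Derivation:
Step 1: on WHITE (9,3): turn R to W, flip to black, move to (9,2). |black|=5
Step 2: on WHITE (9,2): turn R to N, flip to black, move to (8,2). |black|=6
Step 3: on WHITE (8,2): turn R to E, flip to black, move to (8,3). |black|=7
Step 4: on WHITE (8,3): turn R to S, flip to black, move to (9,3). |black|=8
Step 5: on BLACK (9,3): turn L to E, flip to white, move to (9,4). |black|=7
Step 6: on WHITE (9,4): turn R to S, flip to black, move to (10,4). |black|=8
Step 7: on WHITE (10,4): turn R to W, flip to black, move to (10,3). |black|=9
Step 8: on WHITE (10,3): turn R to N, flip to black, move to (9,3). |black|=10
Step 9: on WHITE (9,3): turn R to E, flip to black, move to (9,4). |black|=11
Step 10: on BLACK (9,4): turn L to N, flip to white, move to (8,4). |black|=10
Step 11: on WHITE (8,4): turn R to E, flip to black, move to (8,5). |black|=11
Step 12: on WHITE (8,5): turn R to S, flip to black, move to (9,5). |black|=12
Step 13: on WHITE (9,5): turn R to W, flip to black, move to (9,4). |black|=13
Step 14: on WHITE (9,4): turn R to N, flip to black, move to (8,4). |black|=14
Step 15: on BLACK (8,4): turn L to W, flip to white, move to (8,3). |black|=13
Step 16: on BLACK (8,3): turn L to S, flip to white, move to (9,3). |black|=12
Step 17: on BLACK (9,3): turn L to E, flip to white, move to (9,4). |black|=11
Step 18: on BLACK (9,4): turn L to N, flip to white, move to (8,4). |black|=10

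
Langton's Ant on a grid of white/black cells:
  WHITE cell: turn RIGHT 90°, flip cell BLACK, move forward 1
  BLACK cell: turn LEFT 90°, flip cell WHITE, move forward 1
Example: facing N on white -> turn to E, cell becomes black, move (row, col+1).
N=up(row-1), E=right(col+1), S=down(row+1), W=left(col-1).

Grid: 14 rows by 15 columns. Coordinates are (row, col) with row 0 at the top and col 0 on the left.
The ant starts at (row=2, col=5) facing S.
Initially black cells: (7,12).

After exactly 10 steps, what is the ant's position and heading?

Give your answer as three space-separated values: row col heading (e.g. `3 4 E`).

Answer: 1 6 N

Derivation:
Step 1: on WHITE (2,5): turn R to W, flip to black, move to (2,4). |black|=2
Step 2: on WHITE (2,4): turn R to N, flip to black, move to (1,4). |black|=3
Step 3: on WHITE (1,4): turn R to E, flip to black, move to (1,5). |black|=4
Step 4: on WHITE (1,5): turn R to S, flip to black, move to (2,5). |black|=5
Step 5: on BLACK (2,5): turn L to E, flip to white, move to (2,6). |black|=4
Step 6: on WHITE (2,6): turn R to S, flip to black, move to (3,6). |black|=5
Step 7: on WHITE (3,6): turn R to W, flip to black, move to (3,5). |black|=6
Step 8: on WHITE (3,5): turn R to N, flip to black, move to (2,5). |black|=7
Step 9: on WHITE (2,5): turn R to E, flip to black, move to (2,6). |black|=8
Step 10: on BLACK (2,6): turn L to N, flip to white, move to (1,6). |black|=7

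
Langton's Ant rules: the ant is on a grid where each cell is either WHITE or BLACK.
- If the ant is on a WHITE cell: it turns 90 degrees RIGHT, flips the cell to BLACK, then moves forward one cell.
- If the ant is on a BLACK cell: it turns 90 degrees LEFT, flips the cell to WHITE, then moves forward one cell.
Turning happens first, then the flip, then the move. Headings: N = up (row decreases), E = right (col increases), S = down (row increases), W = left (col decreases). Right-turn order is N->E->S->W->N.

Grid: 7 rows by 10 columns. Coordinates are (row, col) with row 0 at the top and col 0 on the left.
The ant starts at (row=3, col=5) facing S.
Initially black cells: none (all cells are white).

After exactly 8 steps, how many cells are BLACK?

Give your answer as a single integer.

Answer: 6

Derivation:
Step 1: on WHITE (3,5): turn R to W, flip to black, move to (3,4). |black|=1
Step 2: on WHITE (3,4): turn R to N, flip to black, move to (2,4). |black|=2
Step 3: on WHITE (2,4): turn R to E, flip to black, move to (2,5). |black|=3
Step 4: on WHITE (2,5): turn R to S, flip to black, move to (3,5). |black|=4
Step 5: on BLACK (3,5): turn L to E, flip to white, move to (3,6). |black|=3
Step 6: on WHITE (3,6): turn R to S, flip to black, move to (4,6). |black|=4
Step 7: on WHITE (4,6): turn R to W, flip to black, move to (4,5). |black|=5
Step 8: on WHITE (4,5): turn R to N, flip to black, move to (3,5). |black|=6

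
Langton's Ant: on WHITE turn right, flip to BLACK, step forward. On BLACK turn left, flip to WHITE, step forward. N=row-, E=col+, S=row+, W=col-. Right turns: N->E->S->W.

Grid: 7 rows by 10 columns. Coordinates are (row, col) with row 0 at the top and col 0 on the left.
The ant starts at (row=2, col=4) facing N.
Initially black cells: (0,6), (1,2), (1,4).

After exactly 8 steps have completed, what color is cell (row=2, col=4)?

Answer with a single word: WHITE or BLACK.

Step 1: on WHITE (2,4): turn R to E, flip to black, move to (2,5). |black|=4
Step 2: on WHITE (2,5): turn R to S, flip to black, move to (3,5). |black|=5
Step 3: on WHITE (3,5): turn R to W, flip to black, move to (3,4). |black|=6
Step 4: on WHITE (3,4): turn R to N, flip to black, move to (2,4). |black|=7
Step 5: on BLACK (2,4): turn L to W, flip to white, move to (2,3). |black|=6
Step 6: on WHITE (2,3): turn R to N, flip to black, move to (1,3). |black|=7
Step 7: on WHITE (1,3): turn R to E, flip to black, move to (1,4). |black|=8
Step 8: on BLACK (1,4): turn L to N, flip to white, move to (0,4). |black|=7

Answer: WHITE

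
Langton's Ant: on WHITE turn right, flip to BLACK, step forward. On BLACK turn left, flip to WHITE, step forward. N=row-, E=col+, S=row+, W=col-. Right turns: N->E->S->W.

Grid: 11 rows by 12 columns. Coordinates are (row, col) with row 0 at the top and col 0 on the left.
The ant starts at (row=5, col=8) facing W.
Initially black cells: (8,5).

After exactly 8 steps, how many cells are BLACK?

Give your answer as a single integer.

Step 1: on WHITE (5,8): turn R to N, flip to black, move to (4,8). |black|=2
Step 2: on WHITE (4,8): turn R to E, flip to black, move to (4,9). |black|=3
Step 3: on WHITE (4,9): turn R to S, flip to black, move to (5,9). |black|=4
Step 4: on WHITE (5,9): turn R to W, flip to black, move to (5,8). |black|=5
Step 5: on BLACK (5,8): turn L to S, flip to white, move to (6,8). |black|=4
Step 6: on WHITE (6,8): turn R to W, flip to black, move to (6,7). |black|=5
Step 7: on WHITE (6,7): turn R to N, flip to black, move to (5,7). |black|=6
Step 8: on WHITE (5,7): turn R to E, flip to black, move to (5,8). |black|=7

Answer: 7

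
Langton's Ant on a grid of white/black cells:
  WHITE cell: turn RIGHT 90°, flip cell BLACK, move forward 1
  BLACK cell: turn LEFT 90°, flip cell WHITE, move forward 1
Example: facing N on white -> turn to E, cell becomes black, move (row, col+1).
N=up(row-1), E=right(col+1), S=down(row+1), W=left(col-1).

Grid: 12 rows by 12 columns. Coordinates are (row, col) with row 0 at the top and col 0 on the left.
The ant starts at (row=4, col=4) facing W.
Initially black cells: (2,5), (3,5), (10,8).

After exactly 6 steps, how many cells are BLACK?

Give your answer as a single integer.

Step 1: on WHITE (4,4): turn R to N, flip to black, move to (3,4). |black|=4
Step 2: on WHITE (3,4): turn R to E, flip to black, move to (3,5). |black|=5
Step 3: on BLACK (3,5): turn L to N, flip to white, move to (2,5). |black|=4
Step 4: on BLACK (2,5): turn L to W, flip to white, move to (2,4). |black|=3
Step 5: on WHITE (2,4): turn R to N, flip to black, move to (1,4). |black|=4
Step 6: on WHITE (1,4): turn R to E, flip to black, move to (1,5). |black|=5

Answer: 5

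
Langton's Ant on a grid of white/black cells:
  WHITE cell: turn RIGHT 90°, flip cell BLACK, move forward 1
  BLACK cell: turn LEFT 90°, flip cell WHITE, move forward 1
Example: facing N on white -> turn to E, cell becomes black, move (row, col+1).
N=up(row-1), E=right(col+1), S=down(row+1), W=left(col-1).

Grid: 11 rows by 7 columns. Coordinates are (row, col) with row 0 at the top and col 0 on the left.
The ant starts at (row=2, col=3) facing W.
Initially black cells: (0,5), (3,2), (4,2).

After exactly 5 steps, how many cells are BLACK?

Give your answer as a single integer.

Step 1: on WHITE (2,3): turn R to N, flip to black, move to (1,3). |black|=4
Step 2: on WHITE (1,3): turn R to E, flip to black, move to (1,4). |black|=5
Step 3: on WHITE (1,4): turn R to S, flip to black, move to (2,4). |black|=6
Step 4: on WHITE (2,4): turn R to W, flip to black, move to (2,3). |black|=7
Step 5: on BLACK (2,3): turn L to S, flip to white, move to (3,3). |black|=6

Answer: 6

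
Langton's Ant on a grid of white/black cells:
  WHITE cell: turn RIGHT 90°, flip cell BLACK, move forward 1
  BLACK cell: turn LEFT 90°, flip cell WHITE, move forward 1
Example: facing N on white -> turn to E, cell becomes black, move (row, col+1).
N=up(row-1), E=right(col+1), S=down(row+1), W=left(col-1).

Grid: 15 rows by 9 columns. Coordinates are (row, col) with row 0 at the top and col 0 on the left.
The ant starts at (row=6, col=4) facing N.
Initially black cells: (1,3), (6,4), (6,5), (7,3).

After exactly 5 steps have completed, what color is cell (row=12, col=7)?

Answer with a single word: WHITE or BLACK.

Answer: WHITE

Derivation:
Step 1: on BLACK (6,4): turn L to W, flip to white, move to (6,3). |black|=3
Step 2: on WHITE (6,3): turn R to N, flip to black, move to (5,3). |black|=4
Step 3: on WHITE (5,3): turn R to E, flip to black, move to (5,4). |black|=5
Step 4: on WHITE (5,4): turn R to S, flip to black, move to (6,4). |black|=6
Step 5: on WHITE (6,4): turn R to W, flip to black, move to (6,3). |black|=7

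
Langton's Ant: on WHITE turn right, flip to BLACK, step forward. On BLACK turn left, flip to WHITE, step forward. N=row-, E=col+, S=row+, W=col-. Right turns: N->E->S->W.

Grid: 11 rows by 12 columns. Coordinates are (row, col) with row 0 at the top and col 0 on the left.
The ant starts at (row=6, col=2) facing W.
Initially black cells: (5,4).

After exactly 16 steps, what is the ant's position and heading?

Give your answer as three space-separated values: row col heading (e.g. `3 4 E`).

Step 1: on WHITE (6,2): turn R to N, flip to black, move to (5,2). |black|=2
Step 2: on WHITE (5,2): turn R to E, flip to black, move to (5,3). |black|=3
Step 3: on WHITE (5,3): turn R to S, flip to black, move to (6,3). |black|=4
Step 4: on WHITE (6,3): turn R to W, flip to black, move to (6,2). |black|=5
Step 5: on BLACK (6,2): turn L to S, flip to white, move to (7,2). |black|=4
Step 6: on WHITE (7,2): turn R to W, flip to black, move to (7,1). |black|=5
Step 7: on WHITE (7,1): turn R to N, flip to black, move to (6,1). |black|=6
Step 8: on WHITE (6,1): turn R to E, flip to black, move to (6,2). |black|=7
Step 9: on WHITE (6,2): turn R to S, flip to black, move to (7,2). |black|=8
Step 10: on BLACK (7,2): turn L to E, flip to white, move to (7,3). |black|=7
Step 11: on WHITE (7,3): turn R to S, flip to black, move to (8,3). |black|=8
Step 12: on WHITE (8,3): turn R to W, flip to black, move to (8,2). |black|=9
Step 13: on WHITE (8,2): turn R to N, flip to black, move to (7,2). |black|=10
Step 14: on WHITE (7,2): turn R to E, flip to black, move to (7,3). |black|=11
Step 15: on BLACK (7,3): turn L to N, flip to white, move to (6,3). |black|=10
Step 16: on BLACK (6,3): turn L to W, flip to white, move to (6,2). |black|=9

Answer: 6 2 W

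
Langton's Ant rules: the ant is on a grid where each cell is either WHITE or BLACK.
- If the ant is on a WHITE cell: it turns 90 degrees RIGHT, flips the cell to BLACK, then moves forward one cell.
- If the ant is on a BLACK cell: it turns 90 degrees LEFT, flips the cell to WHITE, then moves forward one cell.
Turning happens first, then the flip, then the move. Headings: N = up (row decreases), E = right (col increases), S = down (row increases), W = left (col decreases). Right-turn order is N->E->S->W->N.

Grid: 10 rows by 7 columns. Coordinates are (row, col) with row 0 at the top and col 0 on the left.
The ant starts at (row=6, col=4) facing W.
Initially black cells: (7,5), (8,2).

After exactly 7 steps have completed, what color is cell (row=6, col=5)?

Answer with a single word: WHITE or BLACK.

Step 1: on WHITE (6,4): turn R to N, flip to black, move to (5,4). |black|=3
Step 2: on WHITE (5,4): turn R to E, flip to black, move to (5,5). |black|=4
Step 3: on WHITE (5,5): turn R to S, flip to black, move to (6,5). |black|=5
Step 4: on WHITE (6,5): turn R to W, flip to black, move to (6,4). |black|=6
Step 5: on BLACK (6,4): turn L to S, flip to white, move to (7,4). |black|=5
Step 6: on WHITE (7,4): turn R to W, flip to black, move to (7,3). |black|=6
Step 7: on WHITE (7,3): turn R to N, flip to black, move to (6,3). |black|=7

Answer: BLACK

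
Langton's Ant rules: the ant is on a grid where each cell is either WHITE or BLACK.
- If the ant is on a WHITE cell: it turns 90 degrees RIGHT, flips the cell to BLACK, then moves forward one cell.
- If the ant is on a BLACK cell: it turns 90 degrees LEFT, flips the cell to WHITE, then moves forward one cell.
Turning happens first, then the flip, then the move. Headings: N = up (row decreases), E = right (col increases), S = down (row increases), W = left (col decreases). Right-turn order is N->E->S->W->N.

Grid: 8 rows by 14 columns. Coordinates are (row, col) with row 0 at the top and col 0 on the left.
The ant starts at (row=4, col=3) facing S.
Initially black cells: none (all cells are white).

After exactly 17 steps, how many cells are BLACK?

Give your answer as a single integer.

Step 1: on WHITE (4,3): turn R to W, flip to black, move to (4,2). |black|=1
Step 2: on WHITE (4,2): turn R to N, flip to black, move to (3,2). |black|=2
Step 3: on WHITE (3,2): turn R to E, flip to black, move to (3,3). |black|=3
Step 4: on WHITE (3,3): turn R to S, flip to black, move to (4,3). |black|=4
Step 5: on BLACK (4,3): turn L to E, flip to white, move to (4,4). |black|=3
Step 6: on WHITE (4,4): turn R to S, flip to black, move to (5,4). |black|=4
Step 7: on WHITE (5,4): turn R to W, flip to black, move to (5,3). |black|=5
Step 8: on WHITE (5,3): turn R to N, flip to black, move to (4,3). |black|=6
Step 9: on WHITE (4,3): turn R to E, flip to black, move to (4,4). |black|=7
Step 10: on BLACK (4,4): turn L to N, flip to white, move to (3,4). |black|=6
Step 11: on WHITE (3,4): turn R to E, flip to black, move to (3,5). |black|=7
Step 12: on WHITE (3,5): turn R to S, flip to black, move to (4,5). |black|=8
Step 13: on WHITE (4,5): turn R to W, flip to black, move to (4,4). |black|=9
Step 14: on WHITE (4,4): turn R to N, flip to black, move to (3,4). |black|=10
Step 15: on BLACK (3,4): turn L to W, flip to white, move to (3,3). |black|=9
Step 16: on BLACK (3,3): turn L to S, flip to white, move to (4,3). |black|=8
Step 17: on BLACK (4,3): turn L to E, flip to white, move to (4,4). |black|=7

Answer: 7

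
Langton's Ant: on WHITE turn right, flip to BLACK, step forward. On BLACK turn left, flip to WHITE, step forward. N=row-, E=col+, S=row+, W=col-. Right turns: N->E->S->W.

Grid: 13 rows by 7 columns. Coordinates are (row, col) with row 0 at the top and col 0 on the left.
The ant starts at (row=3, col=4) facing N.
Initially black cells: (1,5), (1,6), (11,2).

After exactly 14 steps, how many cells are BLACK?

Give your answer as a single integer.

Answer: 13

Derivation:
Step 1: on WHITE (3,4): turn R to E, flip to black, move to (3,5). |black|=4
Step 2: on WHITE (3,5): turn R to S, flip to black, move to (4,5). |black|=5
Step 3: on WHITE (4,5): turn R to W, flip to black, move to (4,4). |black|=6
Step 4: on WHITE (4,4): turn R to N, flip to black, move to (3,4). |black|=7
Step 5: on BLACK (3,4): turn L to W, flip to white, move to (3,3). |black|=6
Step 6: on WHITE (3,3): turn R to N, flip to black, move to (2,3). |black|=7
Step 7: on WHITE (2,3): turn R to E, flip to black, move to (2,4). |black|=8
Step 8: on WHITE (2,4): turn R to S, flip to black, move to (3,4). |black|=9
Step 9: on WHITE (3,4): turn R to W, flip to black, move to (3,3). |black|=10
Step 10: on BLACK (3,3): turn L to S, flip to white, move to (4,3). |black|=9
Step 11: on WHITE (4,3): turn R to W, flip to black, move to (4,2). |black|=10
Step 12: on WHITE (4,2): turn R to N, flip to black, move to (3,2). |black|=11
Step 13: on WHITE (3,2): turn R to E, flip to black, move to (3,3). |black|=12
Step 14: on WHITE (3,3): turn R to S, flip to black, move to (4,3). |black|=13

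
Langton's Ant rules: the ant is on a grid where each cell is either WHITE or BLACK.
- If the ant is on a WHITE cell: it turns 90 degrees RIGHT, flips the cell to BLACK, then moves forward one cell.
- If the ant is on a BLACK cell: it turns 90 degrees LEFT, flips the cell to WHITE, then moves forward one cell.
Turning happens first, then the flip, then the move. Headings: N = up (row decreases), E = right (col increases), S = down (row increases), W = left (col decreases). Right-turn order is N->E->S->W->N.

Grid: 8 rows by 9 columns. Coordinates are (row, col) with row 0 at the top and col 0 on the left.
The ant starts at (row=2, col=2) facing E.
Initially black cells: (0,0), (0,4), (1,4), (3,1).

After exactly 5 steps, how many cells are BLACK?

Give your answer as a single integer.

Step 1: on WHITE (2,2): turn R to S, flip to black, move to (3,2). |black|=5
Step 2: on WHITE (3,2): turn R to W, flip to black, move to (3,1). |black|=6
Step 3: on BLACK (3,1): turn L to S, flip to white, move to (4,1). |black|=5
Step 4: on WHITE (4,1): turn R to W, flip to black, move to (4,0). |black|=6
Step 5: on WHITE (4,0): turn R to N, flip to black, move to (3,0). |black|=7

Answer: 7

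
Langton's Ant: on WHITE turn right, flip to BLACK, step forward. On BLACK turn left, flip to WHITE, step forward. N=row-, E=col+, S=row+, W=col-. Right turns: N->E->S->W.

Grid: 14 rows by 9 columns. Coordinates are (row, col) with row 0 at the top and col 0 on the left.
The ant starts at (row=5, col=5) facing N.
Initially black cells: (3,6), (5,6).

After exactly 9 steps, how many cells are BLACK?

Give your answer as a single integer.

Answer: 7

Derivation:
Step 1: on WHITE (5,5): turn R to E, flip to black, move to (5,6). |black|=3
Step 2: on BLACK (5,6): turn L to N, flip to white, move to (4,6). |black|=2
Step 3: on WHITE (4,6): turn R to E, flip to black, move to (4,7). |black|=3
Step 4: on WHITE (4,7): turn R to S, flip to black, move to (5,7). |black|=4
Step 5: on WHITE (5,7): turn R to W, flip to black, move to (5,6). |black|=5
Step 6: on WHITE (5,6): turn R to N, flip to black, move to (4,6). |black|=6
Step 7: on BLACK (4,6): turn L to W, flip to white, move to (4,5). |black|=5
Step 8: on WHITE (4,5): turn R to N, flip to black, move to (3,5). |black|=6
Step 9: on WHITE (3,5): turn R to E, flip to black, move to (3,6). |black|=7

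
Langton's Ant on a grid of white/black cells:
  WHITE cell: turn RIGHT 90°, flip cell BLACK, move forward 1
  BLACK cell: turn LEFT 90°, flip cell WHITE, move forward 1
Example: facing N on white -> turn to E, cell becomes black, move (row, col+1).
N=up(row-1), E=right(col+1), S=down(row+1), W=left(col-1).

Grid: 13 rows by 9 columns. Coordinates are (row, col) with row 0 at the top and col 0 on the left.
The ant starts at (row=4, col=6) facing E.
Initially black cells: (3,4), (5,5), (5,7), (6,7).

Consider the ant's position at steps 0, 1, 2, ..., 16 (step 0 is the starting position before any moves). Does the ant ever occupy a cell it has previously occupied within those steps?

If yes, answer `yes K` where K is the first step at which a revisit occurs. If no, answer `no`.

Step 1: on WHITE (4,6): turn R to S, flip to black, move to (5,6). |black|=5 — new cell
Step 2: on WHITE (5,6): turn R to W, flip to black, move to (5,5). |black|=6 — new cell
Step 3: on BLACK (5,5): turn L to S, flip to white, move to (6,5). |black|=5 — new cell
Step 4: on WHITE (6,5): turn R to W, flip to black, move to (6,4). |black|=6 — new cell
Step 5: on WHITE (6,4): turn R to N, flip to black, move to (5,4). |black|=7 — new cell
Step 6: on WHITE (5,4): turn R to E, flip to black, move to (5,5). |black|=8 — REVISIT

Answer: yes 6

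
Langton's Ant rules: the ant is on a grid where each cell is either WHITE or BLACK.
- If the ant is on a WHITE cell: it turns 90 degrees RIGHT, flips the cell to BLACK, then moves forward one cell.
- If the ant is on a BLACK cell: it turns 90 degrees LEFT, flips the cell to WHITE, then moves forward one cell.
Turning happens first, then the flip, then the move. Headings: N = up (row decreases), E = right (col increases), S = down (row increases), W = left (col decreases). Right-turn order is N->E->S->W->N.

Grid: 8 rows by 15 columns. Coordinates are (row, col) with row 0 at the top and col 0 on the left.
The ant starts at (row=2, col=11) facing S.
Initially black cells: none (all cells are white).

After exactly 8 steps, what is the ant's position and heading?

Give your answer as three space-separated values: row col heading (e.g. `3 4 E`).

Step 1: on WHITE (2,11): turn R to W, flip to black, move to (2,10). |black|=1
Step 2: on WHITE (2,10): turn R to N, flip to black, move to (1,10). |black|=2
Step 3: on WHITE (1,10): turn R to E, flip to black, move to (1,11). |black|=3
Step 4: on WHITE (1,11): turn R to S, flip to black, move to (2,11). |black|=4
Step 5: on BLACK (2,11): turn L to E, flip to white, move to (2,12). |black|=3
Step 6: on WHITE (2,12): turn R to S, flip to black, move to (3,12). |black|=4
Step 7: on WHITE (3,12): turn R to W, flip to black, move to (3,11). |black|=5
Step 8: on WHITE (3,11): turn R to N, flip to black, move to (2,11). |black|=6

Answer: 2 11 N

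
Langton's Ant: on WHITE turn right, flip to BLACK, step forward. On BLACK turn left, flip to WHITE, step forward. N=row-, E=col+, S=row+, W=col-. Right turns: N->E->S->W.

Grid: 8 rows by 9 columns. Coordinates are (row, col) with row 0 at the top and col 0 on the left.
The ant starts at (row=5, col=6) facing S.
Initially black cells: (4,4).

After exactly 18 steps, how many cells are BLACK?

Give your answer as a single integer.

Step 1: on WHITE (5,6): turn R to W, flip to black, move to (5,5). |black|=2
Step 2: on WHITE (5,5): turn R to N, flip to black, move to (4,5). |black|=3
Step 3: on WHITE (4,5): turn R to E, flip to black, move to (4,6). |black|=4
Step 4: on WHITE (4,6): turn R to S, flip to black, move to (5,6). |black|=5
Step 5: on BLACK (5,6): turn L to E, flip to white, move to (5,7). |black|=4
Step 6: on WHITE (5,7): turn R to S, flip to black, move to (6,7). |black|=5
Step 7: on WHITE (6,7): turn R to W, flip to black, move to (6,6). |black|=6
Step 8: on WHITE (6,6): turn R to N, flip to black, move to (5,6). |black|=7
Step 9: on WHITE (5,6): turn R to E, flip to black, move to (5,7). |black|=8
Step 10: on BLACK (5,7): turn L to N, flip to white, move to (4,7). |black|=7
Step 11: on WHITE (4,7): turn R to E, flip to black, move to (4,8). |black|=8
Step 12: on WHITE (4,8): turn R to S, flip to black, move to (5,8). |black|=9
Step 13: on WHITE (5,8): turn R to W, flip to black, move to (5,7). |black|=10
Step 14: on WHITE (5,7): turn R to N, flip to black, move to (4,7). |black|=11
Step 15: on BLACK (4,7): turn L to W, flip to white, move to (4,6). |black|=10
Step 16: on BLACK (4,6): turn L to S, flip to white, move to (5,6). |black|=9
Step 17: on BLACK (5,6): turn L to E, flip to white, move to (5,7). |black|=8
Step 18: on BLACK (5,7): turn L to N, flip to white, move to (4,7). |black|=7

Answer: 7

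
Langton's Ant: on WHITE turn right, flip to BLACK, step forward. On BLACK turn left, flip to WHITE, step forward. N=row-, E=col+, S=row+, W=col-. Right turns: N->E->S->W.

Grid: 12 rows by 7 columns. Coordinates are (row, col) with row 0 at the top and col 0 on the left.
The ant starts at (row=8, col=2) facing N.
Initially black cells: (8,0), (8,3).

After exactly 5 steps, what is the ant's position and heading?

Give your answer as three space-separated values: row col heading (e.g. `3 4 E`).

Answer: 8 3 W

Derivation:
Step 1: on WHITE (8,2): turn R to E, flip to black, move to (8,3). |black|=3
Step 2: on BLACK (8,3): turn L to N, flip to white, move to (7,3). |black|=2
Step 3: on WHITE (7,3): turn R to E, flip to black, move to (7,4). |black|=3
Step 4: on WHITE (7,4): turn R to S, flip to black, move to (8,4). |black|=4
Step 5: on WHITE (8,4): turn R to W, flip to black, move to (8,3). |black|=5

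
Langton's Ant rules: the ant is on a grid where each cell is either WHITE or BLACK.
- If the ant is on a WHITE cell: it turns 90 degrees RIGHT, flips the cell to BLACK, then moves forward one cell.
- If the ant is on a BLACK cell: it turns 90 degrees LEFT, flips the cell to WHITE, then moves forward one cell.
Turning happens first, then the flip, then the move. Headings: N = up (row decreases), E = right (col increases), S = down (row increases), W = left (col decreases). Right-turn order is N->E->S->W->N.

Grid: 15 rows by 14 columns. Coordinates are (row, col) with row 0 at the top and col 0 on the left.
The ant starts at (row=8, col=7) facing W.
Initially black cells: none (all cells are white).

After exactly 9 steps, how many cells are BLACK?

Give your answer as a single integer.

Step 1: on WHITE (8,7): turn R to N, flip to black, move to (7,7). |black|=1
Step 2: on WHITE (7,7): turn R to E, flip to black, move to (7,8). |black|=2
Step 3: on WHITE (7,8): turn R to S, flip to black, move to (8,8). |black|=3
Step 4: on WHITE (8,8): turn R to W, flip to black, move to (8,7). |black|=4
Step 5: on BLACK (8,7): turn L to S, flip to white, move to (9,7). |black|=3
Step 6: on WHITE (9,7): turn R to W, flip to black, move to (9,6). |black|=4
Step 7: on WHITE (9,6): turn R to N, flip to black, move to (8,6). |black|=5
Step 8: on WHITE (8,6): turn R to E, flip to black, move to (8,7). |black|=6
Step 9: on WHITE (8,7): turn R to S, flip to black, move to (9,7). |black|=7

Answer: 7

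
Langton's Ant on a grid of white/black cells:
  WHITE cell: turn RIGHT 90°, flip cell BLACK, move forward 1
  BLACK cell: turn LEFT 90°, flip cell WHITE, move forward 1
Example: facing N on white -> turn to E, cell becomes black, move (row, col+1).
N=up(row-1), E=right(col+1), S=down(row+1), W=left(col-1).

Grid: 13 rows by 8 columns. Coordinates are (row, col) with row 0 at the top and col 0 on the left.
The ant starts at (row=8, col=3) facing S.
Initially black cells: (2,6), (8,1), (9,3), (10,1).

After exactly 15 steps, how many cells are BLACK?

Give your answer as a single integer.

Answer: 13

Derivation:
Step 1: on WHITE (8,3): turn R to W, flip to black, move to (8,2). |black|=5
Step 2: on WHITE (8,2): turn R to N, flip to black, move to (7,2). |black|=6
Step 3: on WHITE (7,2): turn R to E, flip to black, move to (7,3). |black|=7
Step 4: on WHITE (7,3): turn R to S, flip to black, move to (8,3). |black|=8
Step 5: on BLACK (8,3): turn L to E, flip to white, move to (8,4). |black|=7
Step 6: on WHITE (8,4): turn R to S, flip to black, move to (9,4). |black|=8
Step 7: on WHITE (9,4): turn R to W, flip to black, move to (9,3). |black|=9
Step 8: on BLACK (9,3): turn L to S, flip to white, move to (10,3). |black|=8
Step 9: on WHITE (10,3): turn R to W, flip to black, move to (10,2). |black|=9
Step 10: on WHITE (10,2): turn R to N, flip to black, move to (9,2). |black|=10
Step 11: on WHITE (9,2): turn R to E, flip to black, move to (9,3). |black|=11
Step 12: on WHITE (9,3): turn R to S, flip to black, move to (10,3). |black|=12
Step 13: on BLACK (10,3): turn L to E, flip to white, move to (10,4). |black|=11
Step 14: on WHITE (10,4): turn R to S, flip to black, move to (11,4). |black|=12
Step 15: on WHITE (11,4): turn R to W, flip to black, move to (11,3). |black|=13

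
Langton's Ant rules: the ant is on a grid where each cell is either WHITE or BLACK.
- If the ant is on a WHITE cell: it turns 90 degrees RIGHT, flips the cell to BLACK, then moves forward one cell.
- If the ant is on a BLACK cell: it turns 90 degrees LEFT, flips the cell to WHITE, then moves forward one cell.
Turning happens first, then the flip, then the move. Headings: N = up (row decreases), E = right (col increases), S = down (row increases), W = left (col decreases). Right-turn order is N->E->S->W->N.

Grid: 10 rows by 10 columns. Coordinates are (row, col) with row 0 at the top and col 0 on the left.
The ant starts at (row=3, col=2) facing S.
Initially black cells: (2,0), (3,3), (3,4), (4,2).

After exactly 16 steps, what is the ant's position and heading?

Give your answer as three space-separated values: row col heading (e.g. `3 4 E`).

Step 1: on WHITE (3,2): turn R to W, flip to black, move to (3,1). |black|=5
Step 2: on WHITE (3,1): turn R to N, flip to black, move to (2,1). |black|=6
Step 3: on WHITE (2,1): turn R to E, flip to black, move to (2,2). |black|=7
Step 4: on WHITE (2,2): turn R to S, flip to black, move to (3,2). |black|=8
Step 5: on BLACK (3,2): turn L to E, flip to white, move to (3,3). |black|=7
Step 6: on BLACK (3,3): turn L to N, flip to white, move to (2,3). |black|=6
Step 7: on WHITE (2,3): turn R to E, flip to black, move to (2,4). |black|=7
Step 8: on WHITE (2,4): turn R to S, flip to black, move to (3,4). |black|=8
Step 9: on BLACK (3,4): turn L to E, flip to white, move to (3,5). |black|=7
Step 10: on WHITE (3,5): turn R to S, flip to black, move to (4,5). |black|=8
Step 11: on WHITE (4,5): turn R to W, flip to black, move to (4,4). |black|=9
Step 12: on WHITE (4,4): turn R to N, flip to black, move to (3,4). |black|=10
Step 13: on WHITE (3,4): turn R to E, flip to black, move to (3,5). |black|=11
Step 14: on BLACK (3,5): turn L to N, flip to white, move to (2,5). |black|=10
Step 15: on WHITE (2,5): turn R to E, flip to black, move to (2,6). |black|=11
Step 16: on WHITE (2,6): turn R to S, flip to black, move to (3,6). |black|=12

Answer: 3 6 S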